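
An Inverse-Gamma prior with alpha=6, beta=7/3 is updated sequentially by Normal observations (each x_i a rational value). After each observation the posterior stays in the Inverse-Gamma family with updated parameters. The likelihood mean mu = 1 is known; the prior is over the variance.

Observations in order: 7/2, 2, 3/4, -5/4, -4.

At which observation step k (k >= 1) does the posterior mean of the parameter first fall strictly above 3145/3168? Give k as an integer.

obs 1: x=7/2 → posterior Inverse-Gamma(13/2, 131/24)
obs 2: x=2 → posterior Inverse-Gamma(7, 143/24)
obs 3: x=3/4 → posterior Inverse-Gamma(15/2, 575/96)
obs 4: x=-5/4 → posterior Inverse-Gamma(8, 409/48)
obs 5: x=-4 → posterior Inverse-Gamma(17/2, 1009/48)

k = 2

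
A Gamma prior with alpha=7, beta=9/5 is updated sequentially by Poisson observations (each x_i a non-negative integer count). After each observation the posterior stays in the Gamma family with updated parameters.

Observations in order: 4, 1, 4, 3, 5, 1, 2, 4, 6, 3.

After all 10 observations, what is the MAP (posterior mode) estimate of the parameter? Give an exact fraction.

195/59

obs 1: x=4 → posterior Gamma(11, 14/5)
obs 2: x=1 → posterior Gamma(12, 19/5)
obs 3: x=4 → posterior Gamma(16, 24/5)
obs 4: x=3 → posterior Gamma(19, 29/5)
obs 5: x=5 → posterior Gamma(24, 34/5)
obs 6: x=1 → posterior Gamma(25, 39/5)
obs 7: x=2 → posterior Gamma(27, 44/5)
obs 8: x=4 → posterior Gamma(31, 49/5)
obs 9: x=6 → posterior Gamma(37, 54/5)
obs 10: x=3 → posterior Gamma(40, 59/5)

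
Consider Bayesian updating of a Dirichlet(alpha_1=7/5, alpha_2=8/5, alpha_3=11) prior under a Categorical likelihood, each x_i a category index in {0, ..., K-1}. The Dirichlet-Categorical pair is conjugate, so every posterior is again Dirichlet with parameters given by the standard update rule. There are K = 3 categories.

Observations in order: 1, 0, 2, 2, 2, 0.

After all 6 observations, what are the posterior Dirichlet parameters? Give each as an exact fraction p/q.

alpha_1=17/5, alpha_2=13/5, alpha_3=14

obs 1: x=1 → posterior Dirichlet(7/5, 13/5, 11)
obs 2: x=0 → posterior Dirichlet(12/5, 13/5, 11)
obs 3: x=2 → posterior Dirichlet(12/5, 13/5, 12)
obs 4: x=2 → posterior Dirichlet(12/5, 13/5, 13)
obs 5: x=2 → posterior Dirichlet(12/5, 13/5, 14)
obs 6: x=0 → posterior Dirichlet(17/5, 13/5, 14)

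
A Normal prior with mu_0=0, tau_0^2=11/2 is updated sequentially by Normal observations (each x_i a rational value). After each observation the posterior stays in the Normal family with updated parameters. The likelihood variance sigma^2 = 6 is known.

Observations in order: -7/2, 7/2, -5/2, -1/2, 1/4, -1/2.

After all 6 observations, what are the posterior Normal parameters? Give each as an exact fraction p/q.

obs 1: x=-7/2 → posterior Normal(-77/46, 66/23)
obs 2: x=7/2 → posterior Normal(0, 33/17)
obs 3: x=-5/2 → posterior Normal(-11/18, 22/15)
obs 4: x=-1/2 → posterior Normal(-33/56, 33/28)
obs 5: x=1/4 → posterior Normal(-121/268, 66/67)
obs 6: x=-1/2 → posterior Normal(-11/24, 11/13)

mu_0=-11/24, tau_0^2=11/13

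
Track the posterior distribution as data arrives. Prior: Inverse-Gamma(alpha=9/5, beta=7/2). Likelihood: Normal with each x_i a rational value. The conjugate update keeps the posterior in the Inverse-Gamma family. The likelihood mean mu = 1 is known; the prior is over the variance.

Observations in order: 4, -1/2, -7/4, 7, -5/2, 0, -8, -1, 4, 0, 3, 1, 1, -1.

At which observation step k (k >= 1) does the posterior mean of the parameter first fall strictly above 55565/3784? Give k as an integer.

obs 1: x=4 → posterior Inverse-Gamma(23/10, 8)
obs 2: x=-1/2 → posterior Inverse-Gamma(14/5, 73/8)
obs 3: x=-7/4 → posterior Inverse-Gamma(33/10, 413/32)
obs 4: x=7 → posterior Inverse-Gamma(19/5, 989/32)
obs 5: x=-5/2 → posterior Inverse-Gamma(43/10, 1185/32)
obs 6: x=0 → posterior Inverse-Gamma(24/5, 1201/32)
obs 7: x=-8 → posterior Inverse-Gamma(53/10, 2497/32)
obs 8: x=-1 → posterior Inverse-Gamma(29/5, 2561/32)
obs 9: x=4 → posterior Inverse-Gamma(63/10, 2705/32)
obs 10: x=0 → posterior Inverse-Gamma(34/5, 2721/32)
obs 11: x=3 → posterior Inverse-Gamma(73/10, 2785/32)
obs 12: x=1 → posterior Inverse-Gamma(39/5, 2785/32)
obs 13: x=1 → posterior Inverse-Gamma(83/10, 2785/32)
obs 14: x=-1 → posterior Inverse-Gamma(44/5, 2849/32)

k = 7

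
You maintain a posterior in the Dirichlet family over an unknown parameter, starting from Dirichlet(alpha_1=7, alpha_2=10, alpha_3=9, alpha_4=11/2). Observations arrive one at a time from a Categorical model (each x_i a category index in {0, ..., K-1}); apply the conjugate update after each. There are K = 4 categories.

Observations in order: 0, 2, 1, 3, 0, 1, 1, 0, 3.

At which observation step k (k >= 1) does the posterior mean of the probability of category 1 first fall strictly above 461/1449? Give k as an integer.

k = 3

obs 1: x=0 → posterior Dirichlet(8, 10, 9, 11/2)
obs 2: x=2 → posterior Dirichlet(8, 10, 10, 11/2)
obs 3: x=1 → posterior Dirichlet(8, 11, 10, 11/2)
obs 4: x=3 → posterior Dirichlet(8, 11, 10, 13/2)
obs 5: x=0 → posterior Dirichlet(9, 11, 10, 13/2)
obs 6: x=1 → posterior Dirichlet(9, 12, 10, 13/2)
obs 7: x=1 → posterior Dirichlet(9, 13, 10, 13/2)
obs 8: x=0 → posterior Dirichlet(10, 13, 10, 13/2)
obs 9: x=3 → posterior Dirichlet(10, 13, 10, 15/2)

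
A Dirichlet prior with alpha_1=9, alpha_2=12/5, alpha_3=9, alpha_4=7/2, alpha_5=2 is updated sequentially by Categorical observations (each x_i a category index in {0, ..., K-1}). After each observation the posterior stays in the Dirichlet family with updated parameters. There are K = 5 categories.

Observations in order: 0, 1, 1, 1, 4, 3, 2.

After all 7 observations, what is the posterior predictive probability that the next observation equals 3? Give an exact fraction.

45/329

obs 1: x=0 → posterior Dirichlet(10, 12/5, 9, 7/2, 2)
obs 2: x=1 → posterior Dirichlet(10, 17/5, 9, 7/2, 2)
obs 3: x=1 → posterior Dirichlet(10, 22/5, 9, 7/2, 2)
obs 4: x=1 → posterior Dirichlet(10, 27/5, 9, 7/2, 2)
obs 5: x=4 → posterior Dirichlet(10, 27/5, 9, 7/2, 3)
obs 6: x=3 → posterior Dirichlet(10, 27/5, 9, 9/2, 3)
obs 7: x=2 → posterior Dirichlet(10, 27/5, 10, 9/2, 3)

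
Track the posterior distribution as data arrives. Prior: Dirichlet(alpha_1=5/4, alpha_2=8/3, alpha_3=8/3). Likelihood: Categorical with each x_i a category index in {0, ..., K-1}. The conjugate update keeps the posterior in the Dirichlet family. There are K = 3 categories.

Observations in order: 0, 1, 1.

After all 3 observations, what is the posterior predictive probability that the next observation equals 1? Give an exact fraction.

56/115

obs 1: x=0 → posterior Dirichlet(9/4, 8/3, 8/3)
obs 2: x=1 → posterior Dirichlet(9/4, 11/3, 8/3)
obs 3: x=1 → posterior Dirichlet(9/4, 14/3, 8/3)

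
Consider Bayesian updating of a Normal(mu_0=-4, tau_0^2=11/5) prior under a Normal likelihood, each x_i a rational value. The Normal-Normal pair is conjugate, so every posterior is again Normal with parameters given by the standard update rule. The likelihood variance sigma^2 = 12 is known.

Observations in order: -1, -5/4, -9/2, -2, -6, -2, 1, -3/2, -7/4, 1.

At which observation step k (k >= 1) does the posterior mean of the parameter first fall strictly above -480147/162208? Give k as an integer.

obs 1: x=-1 → posterior Normal(-251/71, 132/71)
obs 2: x=-5/4 → posterior Normal(-1059/328, 66/41)
obs 3: x=-9/2 → posterior Normal(-419/124, 44/31)
obs 4: x=-2 → posterior Normal(-1345/416, 33/26)
obs 5: x=-6 → posterior Normal(-1609/460, 132/115)
obs 6: x=-2 → posterior Normal(-1697/504, 22/21)
obs 7: x=1 → posterior Normal(-1653/548, 132/137)
obs 8: x=-3/2 → posterior Normal(-1719/592, 33/37)
obs 9: x=-7/4 → posterior Normal(-449/159, 44/53)
obs 10: x=1 → posterior Normal(-219/85, 66/85)

k = 8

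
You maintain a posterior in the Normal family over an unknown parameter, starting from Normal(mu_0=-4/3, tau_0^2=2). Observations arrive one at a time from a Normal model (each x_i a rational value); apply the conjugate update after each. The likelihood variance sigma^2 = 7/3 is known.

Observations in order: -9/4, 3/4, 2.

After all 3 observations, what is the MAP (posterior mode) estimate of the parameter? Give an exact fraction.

-19/75

obs 1: x=-9/4 → posterior Normal(-137/78, 14/13)
obs 2: x=3/4 → posterior Normal(-55/57, 14/19)
obs 3: x=2 → posterior Normal(-19/75, 14/25)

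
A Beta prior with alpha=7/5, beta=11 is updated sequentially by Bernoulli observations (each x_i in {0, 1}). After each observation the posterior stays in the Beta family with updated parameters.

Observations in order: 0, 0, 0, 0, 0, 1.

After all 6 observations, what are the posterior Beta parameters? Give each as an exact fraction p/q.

alpha=12/5, beta=16

obs 1: x=0 → posterior Beta(7/5, 12)
obs 2: x=0 → posterior Beta(7/5, 13)
obs 3: x=0 → posterior Beta(7/5, 14)
obs 4: x=0 → posterior Beta(7/5, 15)
obs 5: x=0 → posterior Beta(7/5, 16)
obs 6: x=1 → posterior Beta(12/5, 16)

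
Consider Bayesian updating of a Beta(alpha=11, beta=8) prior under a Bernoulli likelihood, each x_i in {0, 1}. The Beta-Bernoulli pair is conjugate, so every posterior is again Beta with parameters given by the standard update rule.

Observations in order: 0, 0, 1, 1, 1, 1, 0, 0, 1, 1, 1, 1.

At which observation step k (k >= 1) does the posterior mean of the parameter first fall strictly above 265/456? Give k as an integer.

k = 5

obs 1: x=0 → posterior Beta(11, 9)
obs 2: x=0 → posterior Beta(11, 10)
obs 3: x=1 → posterior Beta(12, 10)
obs 4: x=1 → posterior Beta(13, 10)
obs 5: x=1 → posterior Beta(14, 10)
obs 6: x=1 → posterior Beta(15, 10)
obs 7: x=0 → posterior Beta(15, 11)
obs 8: x=0 → posterior Beta(15, 12)
obs 9: x=1 → posterior Beta(16, 12)
obs 10: x=1 → posterior Beta(17, 12)
obs 11: x=1 → posterior Beta(18, 12)
obs 12: x=1 → posterior Beta(19, 12)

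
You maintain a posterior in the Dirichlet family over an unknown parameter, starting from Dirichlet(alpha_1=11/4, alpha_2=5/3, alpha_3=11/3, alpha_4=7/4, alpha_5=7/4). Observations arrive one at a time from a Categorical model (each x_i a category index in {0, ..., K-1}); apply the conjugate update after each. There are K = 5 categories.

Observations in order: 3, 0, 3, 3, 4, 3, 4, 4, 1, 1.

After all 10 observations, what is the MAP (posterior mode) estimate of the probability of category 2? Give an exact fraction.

32/199

obs 1: x=3 → posterior Dirichlet(11/4, 5/3, 11/3, 11/4, 7/4)
obs 2: x=0 → posterior Dirichlet(15/4, 5/3, 11/3, 11/4, 7/4)
obs 3: x=3 → posterior Dirichlet(15/4, 5/3, 11/3, 15/4, 7/4)
obs 4: x=3 → posterior Dirichlet(15/4, 5/3, 11/3, 19/4, 7/4)
obs 5: x=4 → posterior Dirichlet(15/4, 5/3, 11/3, 19/4, 11/4)
obs 6: x=3 → posterior Dirichlet(15/4, 5/3, 11/3, 23/4, 11/4)
obs 7: x=4 → posterior Dirichlet(15/4, 5/3, 11/3, 23/4, 15/4)
obs 8: x=4 → posterior Dirichlet(15/4, 5/3, 11/3, 23/4, 19/4)
obs 9: x=1 → posterior Dirichlet(15/4, 8/3, 11/3, 23/4, 19/4)
obs 10: x=1 → posterior Dirichlet(15/4, 11/3, 11/3, 23/4, 19/4)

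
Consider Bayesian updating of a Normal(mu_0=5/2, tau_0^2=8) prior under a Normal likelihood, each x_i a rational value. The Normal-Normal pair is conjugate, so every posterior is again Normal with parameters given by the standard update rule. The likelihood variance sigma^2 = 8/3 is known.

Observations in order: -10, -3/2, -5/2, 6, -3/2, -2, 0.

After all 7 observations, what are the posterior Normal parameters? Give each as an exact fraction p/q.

mu_0=-16/11, tau_0^2=4/11

obs 1: x=-10 → posterior Normal(-55/8, 2)
obs 2: x=-3/2 → posterior Normal(-32/7, 8/7)
obs 3: x=-5/2 → posterior Normal(-79/20, 4/5)
obs 4: x=6 → posterior Normal(-43/26, 8/13)
obs 5: x=-3/2 → posterior Normal(-13/8, 1/2)
obs 6: x=-2 → posterior Normal(-32/19, 8/19)
obs 7: x=0 → posterior Normal(-16/11, 4/11)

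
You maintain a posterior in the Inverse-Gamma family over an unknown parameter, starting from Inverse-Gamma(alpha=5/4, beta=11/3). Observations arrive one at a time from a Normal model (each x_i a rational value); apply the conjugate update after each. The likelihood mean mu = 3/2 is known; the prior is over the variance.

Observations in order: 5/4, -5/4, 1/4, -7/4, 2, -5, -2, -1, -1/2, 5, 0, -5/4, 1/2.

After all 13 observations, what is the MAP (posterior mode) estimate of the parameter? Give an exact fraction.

obs 1: x=5/4 → posterior Inverse-Gamma(7/4, 355/96)
obs 2: x=-5/4 → posterior Inverse-Gamma(9/4, 359/48)
obs 3: x=1/4 → posterior Inverse-Gamma(11/4, 793/96)
obs 4: x=-7/4 → posterior Inverse-Gamma(13/4, 325/24)
obs 5: x=2 → posterior Inverse-Gamma(15/4, 41/3)
obs 6: x=-5 → posterior Inverse-Gamma(17/4, 835/24)
obs 7: x=-2 → posterior Inverse-Gamma(19/4, 491/12)
obs 8: x=-1 → posterior Inverse-Gamma(21/4, 1057/24)
obs 9: x=-1/2 → posterior Inverse-Gamma(23/4, 1105/24)
obs 10: x=5 → posterior Inverse-Gamma(25/4, 313/6)
obs 11: x=0 → posterior Inverse-Gamma(27/4, 1279/24)
obs 12: x=-5/4 → posterior Inverse-Gamma(29/4, 5479/96)
obs 13: x=1/2 → posterior Inverse-Gamma(31/4, 5527/96)

5527/840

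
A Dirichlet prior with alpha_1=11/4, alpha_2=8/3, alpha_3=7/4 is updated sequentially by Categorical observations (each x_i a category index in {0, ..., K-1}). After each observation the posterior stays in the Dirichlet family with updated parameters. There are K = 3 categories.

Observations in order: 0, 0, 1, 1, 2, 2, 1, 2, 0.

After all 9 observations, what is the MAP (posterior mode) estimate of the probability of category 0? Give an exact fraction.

obs 1: x=0 → posterior Dirichlet(15/4, 8/3, 7/4)
obs 2: x=0 → posterior Dirichlet(19/4, 8/3, 7/4)
obs 3: x=1 → posterior Dirichlet(19/4, 11/3, 7/4)
obs 4: x=1 → posterior Dirichlet(19/4, 14/3, 7/4)
obs 5: x=2 → posterior Dirichlet(19/4, 14/3, 11/4)
obs 6: x=2 → posterior Dirichlet(19/4, 14/3, 15/4)
obs 7: x=1 → posterior Dirichlet(19/4, 17/3, 15/4)
obs 8: x=2 → posterior Dirichlet(19/4, 17/3, 19/4)
obs 9: x=0 → posterior Dirichlet(23/4, 17/3, 19/4)

57/158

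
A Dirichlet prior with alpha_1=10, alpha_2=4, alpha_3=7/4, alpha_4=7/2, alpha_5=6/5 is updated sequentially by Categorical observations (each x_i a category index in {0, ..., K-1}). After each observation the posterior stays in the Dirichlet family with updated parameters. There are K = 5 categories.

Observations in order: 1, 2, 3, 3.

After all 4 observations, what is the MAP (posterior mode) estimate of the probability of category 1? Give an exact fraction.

80/389

obs 1: x=1 → posterior Dirichlet(10, 5, 7/4, 7/2, 6/5)
obs 2: x=2 → posterior Dirichlet(10, 5, 11/4, 7/2, 6/5)
obs 3: x=3 → posterior Dirichlet(10, 5, 11/4, 9/2, 6/5)
obs 4: x=3 → posterior Dirichlet(10, 5, 11/4, 11/2, 6/5)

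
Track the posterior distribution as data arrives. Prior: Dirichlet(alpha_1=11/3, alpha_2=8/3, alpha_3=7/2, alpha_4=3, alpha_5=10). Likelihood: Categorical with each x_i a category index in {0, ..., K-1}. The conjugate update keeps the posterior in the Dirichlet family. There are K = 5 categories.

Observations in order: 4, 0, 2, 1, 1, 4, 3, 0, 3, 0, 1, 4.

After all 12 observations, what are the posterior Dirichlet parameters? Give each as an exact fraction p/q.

obs 1: x=4 → posterior Dirichlet(11/3, 8/3, 7/2, 3, 11)
obs 2: x=0 → posterior Dirichlet(14/3, 8/3, 7/2, 3, 11)
obs 3: x=2 → posterior Dirichlet(14/3, 8/3, 9/2, 3, 11)
obs 4: x=1 → posterior Dirichlet(14/3, 11/3, 9/2, 3, 11)
obs 5: x=1 → posterior Dirichlet(14/3, 14/3, 9/2, 3, 11)
obs 6: x=4 → posterior Dirichlet(14/3, 14/3, 9/2, 3, 12)
obs 7: x=3 → posterior Dirichlet(14/3, 14/3, 9/2, 4, 12)
obs 8: x=0 → posterior Dirichlet(17/3, 14/3, 9/2, 4, 12)
obs 9: x=3 → posterior Dirichlet(17/3, 14/3, 9/2, 5, 12)
obs 10: x=0 → posterior Dirichlet(20/3, 14/3, 9/2, 5, 12)
obs 11: x=1 → posterior Dirichlet(20/3, 17/3, 9/2, 5, 12)
obs 12: x=4 → posterior Dirichlet(20/3, 17/3, 9/2, 5, 13)

alpha_1=20/3, alpha_2=17/3, alpha_3=9/2, alpha_4=5, alpha_5=13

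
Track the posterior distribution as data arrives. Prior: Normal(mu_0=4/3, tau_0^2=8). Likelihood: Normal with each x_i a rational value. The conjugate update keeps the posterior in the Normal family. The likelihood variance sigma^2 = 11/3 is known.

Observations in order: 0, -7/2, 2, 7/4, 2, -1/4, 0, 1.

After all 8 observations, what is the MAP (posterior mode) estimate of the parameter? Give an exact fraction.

obs 1: x=0 → posterior Normal(44/105, 88/35)
obs 2: x=-7/2 → posterior Normal(-208/177, 88/59)
obs 3: x=2 → posterior Normal(-64/249, 88/83)
obs 4: x=7/4 → posterior Normal(62/321, 88/107)
obs 5: x=2 → posterior Normal(206/393, 88/131)
obs 6: x=-1/4 → posterior Normal(188/465, 88/155)
obs 7: x=0 → posterior Normal(188/537, 88/179)
obs 8: x=1 → posterior Normal(260/609, 88/203)

260/609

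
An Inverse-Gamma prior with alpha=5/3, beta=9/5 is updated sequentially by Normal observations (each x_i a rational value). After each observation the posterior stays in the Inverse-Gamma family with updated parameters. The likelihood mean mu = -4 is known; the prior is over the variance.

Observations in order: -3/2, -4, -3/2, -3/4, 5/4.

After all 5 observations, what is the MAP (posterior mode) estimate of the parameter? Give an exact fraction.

obs 1: x=-3/2 → posterior Inverse-Gamma(13/6, 197/40)
obs 2: x=-4 → posterior Inverse-Gamma(8/3, 197/40)
obs 3: x=-3/2 → posterior Inverse-Gamma(19/6, 161/20)
obs 4: x=-3/4 → posterior Inverse-Gamma(11/3, 2133/160)
obs 5: x=5/4 → posterior Inverse-Gamma(25/6, 2169/80)

6507/1240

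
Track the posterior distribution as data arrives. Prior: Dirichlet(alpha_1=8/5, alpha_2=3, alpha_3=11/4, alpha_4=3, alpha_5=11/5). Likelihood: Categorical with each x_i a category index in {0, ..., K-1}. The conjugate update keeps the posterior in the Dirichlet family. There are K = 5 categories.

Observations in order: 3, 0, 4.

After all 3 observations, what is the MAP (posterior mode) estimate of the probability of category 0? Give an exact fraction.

32/211

obs 1: x=3 → posterior Dirichlet(8/5, 3, 11/4, 4, 11/5)
obs 2: x=0 → posterior Dirichlet(13/5, 3, 11/4, 4, 11/5)
obs 3: x=4 → posterior Dirichlet(13/5, 3, 11/4, 4, 16/5)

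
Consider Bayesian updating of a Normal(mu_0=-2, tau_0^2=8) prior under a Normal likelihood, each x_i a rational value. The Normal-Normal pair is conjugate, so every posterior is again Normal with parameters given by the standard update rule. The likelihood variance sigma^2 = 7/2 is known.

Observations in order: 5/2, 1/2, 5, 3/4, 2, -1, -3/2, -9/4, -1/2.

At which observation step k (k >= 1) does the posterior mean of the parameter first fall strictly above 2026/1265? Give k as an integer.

obs 1: x=5/2 → posterior Normal(26/23, 56/23)
obs 2: x=1/2 → posterior Normal(34/39, 56/39)
obs 3: x=5 → posterior Normal(114/55, 56/55)
obs 4: x=3/4 → posterior Normal(126/71, 56/71)
obs 5: x=2 → posterior Normal(158/87, 56/87)
obs 6: x=-1 → posterior Normal(142/103, 56/103)
obs 7: x=-3/2 → posterior Normal(118/119, 8/17)
obs 8: x=-9/4 → posterior Normal(82/135, 56/135)
obs 9: x=-1/2 → posterior Normal(74/151, 56/151)

k = 3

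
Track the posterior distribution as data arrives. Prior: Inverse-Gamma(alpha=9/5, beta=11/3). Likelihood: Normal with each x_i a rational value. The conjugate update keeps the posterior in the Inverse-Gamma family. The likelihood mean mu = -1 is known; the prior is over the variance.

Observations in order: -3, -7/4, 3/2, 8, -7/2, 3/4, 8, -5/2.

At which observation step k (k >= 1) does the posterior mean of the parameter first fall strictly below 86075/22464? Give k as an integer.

k = 2

obs 1: x=-3 → posterior Inverse-Gamma(23/10, 17/3)
obs 2: x=-7/4 → posterior Inverse-Gamma(14/5, 571/96)
obs 3: x=3/2 → posterior Inverse-Gamma(33/10, 871/96)
obs 4: x=8 → posterior Inverse-Gamma(19/5, 4759/96)
obs 5: x=-7/2 → posterior Inverse-Gamma(43/10, 5059/96)
obs 6: x=3/4 → posterior Inverse-Gamma(24/5, 2603/48)
obs 7: x=8 → posterior Inverse-Gamma(53/10, 4547/48)
obs 8: x=-5/2 → posterior Inverse-Gamma(29/5, 4601/48)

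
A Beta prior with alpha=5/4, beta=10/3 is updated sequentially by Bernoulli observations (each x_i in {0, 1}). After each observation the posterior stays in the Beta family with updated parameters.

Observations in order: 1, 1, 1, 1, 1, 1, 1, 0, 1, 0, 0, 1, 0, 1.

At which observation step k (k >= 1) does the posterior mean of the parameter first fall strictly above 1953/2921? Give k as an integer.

obs 1: x=1 → posterior Beta(9/4, 10/3)
obs 2: x=1 → posterior Beta(13/4, 10/3)
obs 3: x=1 → posterior Beta(17/4, 10/3)
obs 4: x=1 → posterior Beta(21/4, 10/3)
obs 5: x=1 → posterior Beta(25/4, 10/3)
obs 6: x=1 → posterior Beta(29/4, 10/3)
obs 7: x=1 → posterior Beta(33/4, 10/3)
obs 8: x=0 → posterior Beta(33/4, 13/3)
obs 9: x=1 → posterior Beta(37/4, 13/3)
obs 10: x=0 → posterior Beta(37/4, 16/3)
obs 11: x=0 → posterior Beta(37/4, 19/3)
obs 12: x=1 → posterior Beta(41/4, 19/3)
obs 13: x=0 → posterior Beta(41/4, 22/3)
obs 14: x=1 → posterior Beta(45/4, 22/3)

k = 6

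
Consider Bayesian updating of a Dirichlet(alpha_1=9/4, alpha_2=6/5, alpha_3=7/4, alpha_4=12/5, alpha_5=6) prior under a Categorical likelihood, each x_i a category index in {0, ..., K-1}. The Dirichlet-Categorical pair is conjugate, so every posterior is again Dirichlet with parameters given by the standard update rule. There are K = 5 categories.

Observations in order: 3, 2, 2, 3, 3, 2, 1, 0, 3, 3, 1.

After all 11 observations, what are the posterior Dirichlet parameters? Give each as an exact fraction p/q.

obs 1: x=3 → posterior Dirichlet(9/4, 6/5, 7/4, 17/5, 6)
obs 2: x=2 → posterior Dirichlet(9/4, 6/5, 11/4, 17/5, 6)
obs 3: x=2 → posterior Dirichlet(9/4, 6/5, 15/4, 17/5, 6)
obs 4: x=3 → posterior Dirichlet(9/4, 6/5, 15/4, 22/5, 6)
obs 5: x=3 → posterior Dirichlet(9/4, 6/5, 15/4, 27/5, 6)
obs 6: x=2 → posterior Dirichlet(9/4, 6/5, 19/4, 27/5, 6)
obs 7: x=1 → posterior Dirichlet(9/4, 11/5, 19/4, 27/5, 6)
obs 8: x=0 → posterior Dirichlet(13/4, 11/5, 19/4, 27/5, 6)
obs 9: x=3 → posterior Dirichlet(13/4, 11/5, 19/4, 32/5, 6)
obs 10: x=3 → posterior Dirichlet(13/4, 11/5, 19/4, 37/5, 6)
obs 11: x=1 → posterior Dirichlet(13/4, 16/5, 19/4, 37/5, 6)

alpha_1=13/4, alpha_2=16/5, alpha_3=19/4, alpha_4=37/5, alpha_5=6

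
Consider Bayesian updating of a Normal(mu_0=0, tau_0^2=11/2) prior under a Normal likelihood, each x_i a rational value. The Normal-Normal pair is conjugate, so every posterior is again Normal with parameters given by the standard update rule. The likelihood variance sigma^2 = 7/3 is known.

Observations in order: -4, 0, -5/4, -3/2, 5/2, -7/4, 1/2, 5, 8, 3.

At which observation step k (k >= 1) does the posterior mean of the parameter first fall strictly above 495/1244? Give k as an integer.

k = 9

obs 1: x=-4 → posterior Normal(-132/47, 77/47)
obs 2: x=0 → posterior Normal(-33/20, 77/80)
obs 3: x=-5/4 → posterior Normal(-693/452, 77/113)
obs 4: x=-3/2 → posterior Normal(-891/584, 77/146)
obs 5: x=5/2 → posterior Normal(-561/716, 77/179)
obs 6: x=-7/4 → posterior Normal(-99/106, 77/212)
obs 7: x=1/2 → posterior Normal(-363/490, 11/35)
obs 8: x=5 → posterior Normal(-33/556, 77/278)
obs 9: x=8 → posterior Normal(495/622, 77/311)
obs 10: x=3 → posterior Normal(693/688, 77/344)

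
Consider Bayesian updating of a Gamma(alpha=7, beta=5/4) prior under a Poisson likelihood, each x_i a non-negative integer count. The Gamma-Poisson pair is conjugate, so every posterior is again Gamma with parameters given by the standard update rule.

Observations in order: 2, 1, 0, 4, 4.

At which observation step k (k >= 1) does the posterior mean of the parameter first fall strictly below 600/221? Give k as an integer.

k = 3

obs 1: x=2 → posterior Gamma(9, 9/4)
obs 2: x=1 → posterior Gamma(10, 13/4)
obs 3: x=0 → posterior Gamma(10, 17/4)
obs 4: x=4 → posterior Gamma(14, 21/4)
obs 5: x=4 → posterior Gamma(18, 25/4)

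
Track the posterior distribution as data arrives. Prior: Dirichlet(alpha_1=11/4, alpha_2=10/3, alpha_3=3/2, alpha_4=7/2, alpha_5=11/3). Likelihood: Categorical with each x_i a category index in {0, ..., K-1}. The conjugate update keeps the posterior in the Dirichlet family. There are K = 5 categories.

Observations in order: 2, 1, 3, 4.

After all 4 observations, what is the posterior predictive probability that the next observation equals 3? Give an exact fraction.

6/25

obs 1: x=2 → posterior Dirichlet(11/4, 10/3, 5/2, 7/2, 11/3)
obs 2: x=1 → posterior Dirichlet(11/4, 13/3, 5/2, 7/2, 11/3)
obs 3: x=3 → posterior Dirichlet(11/4, 13/3, 5/2, 9/2, 11/3)
obs 4: x=4 → posterior Dirichlet(11/4, 13/3, 5/2, 9/2, 14/3)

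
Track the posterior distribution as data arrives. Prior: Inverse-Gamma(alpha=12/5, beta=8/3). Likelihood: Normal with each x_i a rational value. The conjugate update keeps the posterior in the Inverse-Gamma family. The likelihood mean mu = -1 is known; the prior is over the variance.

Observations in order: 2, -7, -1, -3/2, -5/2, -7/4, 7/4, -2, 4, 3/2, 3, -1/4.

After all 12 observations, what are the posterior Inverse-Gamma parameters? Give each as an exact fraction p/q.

alpha=42/5, beta=5269/96

obs 1: x=2 → posterior Inverse-Gamma(29/10, 43/6)
obs 2: x=-7 → posterior Inverse-Gamma(17/5, 151/6)
obs 3: x=-1 → posterior Inverse-Gamma(39/10, 151/6)
obs 4: x=-3/2 → posterior Inverse-Gamma(22/5, 607/24)
obs 5: x=-5/2 → posterior Inverse-Gamma(49/10, 317/12)
obs 6: x=-7/4 → posterior Inverse-Gamma(27/5, 2563/96)
obs 7: x=7/4 → posterior Inverse-Gamma(59/10, 1463/48)
obs 8: x=-2 → posterior Inverse-Gamma(32/5, 1487/48)
obs 9: x=4 → posterior Inverse-Gamma(69/10, 2087/48)
obs 10: x=3/2 → posterior Inverse-Gamma(37/5, 2237/48)
obs 11: x=3 → posterior Inverse-Gamma(79/10, 2621/48)
obs 12: x=-1/4 → posterior Inverse-Gamma(42/5, 5269/96)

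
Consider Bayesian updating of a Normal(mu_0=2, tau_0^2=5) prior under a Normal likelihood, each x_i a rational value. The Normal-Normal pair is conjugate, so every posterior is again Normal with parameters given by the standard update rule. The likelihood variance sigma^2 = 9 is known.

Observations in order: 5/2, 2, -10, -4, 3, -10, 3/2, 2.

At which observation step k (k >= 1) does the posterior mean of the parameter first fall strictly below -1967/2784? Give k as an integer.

k = 4

obs 1: x=5/2 → posterior Normal(61/28, 45/14)
obs 2: x=2 → posterior Normal(81/38, 45/19)
obs 3: x=-10 → posterior Normal(-19/48, 15/8)
obs 4: x=-4 → posterior Normal(-59/58, 45/29)
obs 5: x=3 → posterior Normal(-29/68, 45/34)
obs 6: x=-10 → posterior Normal(-43/26, 15/13)
obs 7: x=3/2 → posterior Normal(-57/44, 45/44)
obs 8: x=2 → posterior Normal(-47/49, 45/49)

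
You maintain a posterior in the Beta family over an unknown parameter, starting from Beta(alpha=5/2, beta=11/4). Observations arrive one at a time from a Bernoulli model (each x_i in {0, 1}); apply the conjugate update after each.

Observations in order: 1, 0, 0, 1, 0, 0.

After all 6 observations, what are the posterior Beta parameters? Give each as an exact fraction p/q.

obs 1: x=1 → posterior Beta(7/2, 11/4)
obs 2: x=0 → posterior Beta(7/2, 15/4)
obs 3: x=0 → posterior Beta(7/2, 19/4)
obs 4: x=1 → posterior Beta(9/2, 19/4)
obs 5: x=0 → posterior Beta(9/2, 23/4)
obs 6: x=0 → posterior Beta(9/2, 27/4)

alpha=9/2, beta=27/4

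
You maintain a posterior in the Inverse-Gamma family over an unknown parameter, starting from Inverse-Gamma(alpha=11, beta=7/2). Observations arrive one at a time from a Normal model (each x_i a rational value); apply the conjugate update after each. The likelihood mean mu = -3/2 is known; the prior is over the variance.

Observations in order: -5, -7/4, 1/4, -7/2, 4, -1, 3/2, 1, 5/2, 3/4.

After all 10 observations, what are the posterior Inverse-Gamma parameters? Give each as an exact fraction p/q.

obs 1: x=-5 → posterior Inverse-Gamma(23/2, 77/8)
obs 2: x=-7/4 → posterior Inverse-Gamma(12, 309/32)
obs 3: x=1/4 → posterior Inverse-Gamma(25/2, 179/16)
obs 4: x=-7/2 → posterior Inverse-Gamma(13, 211/16)
obs 5: x=4 → posterior Inverse-Gamma(27/2, 453/16)
obs 6: x=-1 → posterior Inverse-Gamma(14, 455/16)
obs 7: x=3/2 → posterior Inverse-Gamma(29/2, 527/16)
obs 8: x=1 → posterior Inverse-Gamma(15, 577/16)
obs 9: x=5/2 → posterior Inverse-Gamma(31/2, 705/16)
obs 10: x=3/4 → posterior Inverse-Gamma(16, 1491/32)

alpha=16, beta=1491/32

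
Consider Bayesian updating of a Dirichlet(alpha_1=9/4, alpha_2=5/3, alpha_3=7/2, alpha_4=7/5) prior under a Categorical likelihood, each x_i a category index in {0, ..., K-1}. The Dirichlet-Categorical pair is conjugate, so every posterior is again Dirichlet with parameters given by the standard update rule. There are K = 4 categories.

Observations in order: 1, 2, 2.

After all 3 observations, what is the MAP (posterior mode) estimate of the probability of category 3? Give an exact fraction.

24/469

obs 1: x=1 → posterior Dirichlet(9/4, 8/3, 7/2, 7/5)
obs 2: x=2 → posterior Dirichlet(9/4, 8/3, 9/2, 7/5)
obs 3: x=2 → posterior Dirichlet(9/4, 8/3, 11/2, 7/5)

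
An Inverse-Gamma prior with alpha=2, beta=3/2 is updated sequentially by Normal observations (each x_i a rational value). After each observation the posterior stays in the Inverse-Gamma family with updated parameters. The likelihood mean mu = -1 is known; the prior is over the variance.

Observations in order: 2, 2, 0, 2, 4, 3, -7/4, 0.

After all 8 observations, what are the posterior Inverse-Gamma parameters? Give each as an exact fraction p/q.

obs 1: x=2 → posterior Inverse-Gamma(5/2, 6)
obs 2: x=2 → posterior Inverse-Gamma(3, 21/2)
obs 3: x=0 → posterior Inverse-Gamma(7/2, 11)
obs 4: x=2 → posterior Inverse-Gamma(4, 31/2)
obs 5: x=4 → posterior Inverse-Gamma(9/2, 28)
obs 6: x=3 → posterior Inverse-Gamma(5, 36)
obs 7: x=-7/4 → posterior Inverse-Gamma(11/2, 1161/32)
obs 8: x=0 → posterior Inverse-Gamma(6, 1177/32)

alpha=6, beta=1177/32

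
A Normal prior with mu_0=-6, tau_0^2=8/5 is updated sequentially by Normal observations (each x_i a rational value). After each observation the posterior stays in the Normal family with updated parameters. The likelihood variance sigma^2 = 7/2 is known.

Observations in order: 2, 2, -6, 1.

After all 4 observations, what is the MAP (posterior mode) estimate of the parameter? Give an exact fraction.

obs 1: x=2 → posterior Normal(-178/51, 56/51)
obs 2: x=2 → posterior Normal(-146/67, 56/67)
obs 3: x=-6 → posterior Normal(-242/83, 56/83)
obs 4: x=1 → posterior Normal(-226/99, 56/99)

-226/99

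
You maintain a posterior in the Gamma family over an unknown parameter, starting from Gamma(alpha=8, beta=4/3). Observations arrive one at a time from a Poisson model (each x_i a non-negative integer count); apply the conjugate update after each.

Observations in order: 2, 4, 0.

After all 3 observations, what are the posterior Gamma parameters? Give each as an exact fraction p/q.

alpha=14, beta=13/3

obs 1: x=2 → posterior Gamma(10, 7/3)
obs 2: x=4 → posterior Gamma(14, 10/3)
obs 3: x=0 → posterior Gamma(14, 13/3)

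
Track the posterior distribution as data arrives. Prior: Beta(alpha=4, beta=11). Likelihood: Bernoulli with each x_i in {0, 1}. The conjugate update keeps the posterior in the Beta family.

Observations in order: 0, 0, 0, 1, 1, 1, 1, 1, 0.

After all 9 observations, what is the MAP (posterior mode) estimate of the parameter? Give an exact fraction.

4/11

obs 1: x=0 → posterior Beta(4, 12)
obs 2: x=0 → posterior Beta(4, 13)
obs 3: x=0 → posterior Beta(4, 14)
obs 4: x=1 → posterior Beta(5, 14)
obs 5: x=1 → posterior Beta(6, 14)
obs 6: x=1 → posterior Beta(7, 14)
obs 7: x=1 → posterior Beta(8, 14)
obs 8: x=1 → posterior Beta(9, 14)
obs 9: x=0 → posterior Beta(9, 15)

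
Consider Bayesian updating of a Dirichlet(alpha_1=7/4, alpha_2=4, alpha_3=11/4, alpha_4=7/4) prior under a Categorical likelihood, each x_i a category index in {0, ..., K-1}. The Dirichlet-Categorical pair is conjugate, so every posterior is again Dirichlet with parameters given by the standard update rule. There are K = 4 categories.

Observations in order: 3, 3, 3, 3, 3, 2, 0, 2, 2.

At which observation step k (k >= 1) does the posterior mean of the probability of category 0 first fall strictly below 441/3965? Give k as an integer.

obs 1: x=3 → posterior Dirichlet(7/4, 4, 11/4, 11/4)
obs 2: x=3 → posterior Dirichlet(7/4, 4, 11/4, 15/4)
obs 3: x=3 → posterior Dirichlet(7/4, 4, 11/4, 19/4)
obs 4: x=3 → posterior Dirichlet(7/4, 4, 11/4, 23/4)
obs 5: x=3 → posterior Dirichlet(7/4, 4, 11/4, 27/4)
obs 6: x=2 → posterior Dirichlet(7/4, 4, 15/4, 27/4)
obs 7: x=0 → posterior Dirichlet(11/4, 4, 15/4, 27/4)
obs 8: x=2 → posterior Dirichlet(11/4, 4, 19/4, 27/4)
obs 9: x=2 → posterior Dirichlet(11/4, 4, 23/4, 27/4)

k = 6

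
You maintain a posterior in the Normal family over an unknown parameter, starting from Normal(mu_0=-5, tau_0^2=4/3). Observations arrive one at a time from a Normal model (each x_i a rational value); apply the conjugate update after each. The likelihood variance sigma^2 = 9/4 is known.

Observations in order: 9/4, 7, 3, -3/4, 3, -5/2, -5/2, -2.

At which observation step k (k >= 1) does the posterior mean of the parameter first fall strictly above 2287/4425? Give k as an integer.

obs 1: x=9/4 → posterior Normal(-99/43, 36/43)
obs 2: x=7 → posterior Normal(13/59, 36/59)
obs 3: x=3 → posterior Normal(61/75, 12/25)
obs 4: x=-3/4 → posterior Normal(7/13, 36/91)
obs 5: x=3 → posterior Normal(97/107, 36/107)
obs 6: x=-5/2 → posterior Normal(19/41, 12/41)
obs 7: x=-5/2 → posterior Normal(17/139, 36/139)
obs 8: x=-2 → posterior Normal(-3/31, 36/155)

k = 3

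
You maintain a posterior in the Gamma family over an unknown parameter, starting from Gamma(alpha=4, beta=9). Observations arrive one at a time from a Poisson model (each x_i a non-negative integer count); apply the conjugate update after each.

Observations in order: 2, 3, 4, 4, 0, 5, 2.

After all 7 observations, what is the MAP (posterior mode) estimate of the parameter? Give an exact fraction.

obs 1: x=2 → posterior Gamma(6, 10)
obs 2: x=3 → posterior Gamma(9, 11)
obs 3: x=4 → posterior Gamma(13, 12)
obs 4: x=4 → posterior Gamma(17, 13)
obs 5: x=0 → posterior Gamma(17, 14)
obs 6: x=5 → posterior Gamma(22, 15)
obs 7: x=2 → posterior Gamma(24, 16)

23/16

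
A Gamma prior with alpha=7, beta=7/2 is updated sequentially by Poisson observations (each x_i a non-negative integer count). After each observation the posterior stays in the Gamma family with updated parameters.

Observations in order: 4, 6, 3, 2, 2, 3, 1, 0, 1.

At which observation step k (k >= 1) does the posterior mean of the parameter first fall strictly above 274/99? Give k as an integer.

obs 1: x=4 → posterior Gamma(11, 9/2)
obs 2: x=6 → posterior Gamma(17, 11/2)
obs 3: x=3 → posterior Gamma(20, 13/2)
obs 4: x=2 → posterior Gamma(22, 15/2)
obs 5: x=2 → posterior Gamma(24, 17/2)
obs 6: x=3 → posterior Gamma(27, 19/2)
obs 7: x=1 → posterior Gamma(28, 21/2)
obs 8: x=0 → posterior Gamma(28, 23/2)
obs 9: x=1 → posterior Gamma(29, 25/2)

k = 2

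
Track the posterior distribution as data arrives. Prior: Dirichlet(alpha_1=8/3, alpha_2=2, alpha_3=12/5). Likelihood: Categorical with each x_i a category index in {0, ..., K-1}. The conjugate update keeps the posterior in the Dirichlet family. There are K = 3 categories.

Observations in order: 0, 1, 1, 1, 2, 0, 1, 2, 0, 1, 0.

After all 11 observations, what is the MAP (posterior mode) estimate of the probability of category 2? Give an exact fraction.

51/226

obs 1: x=0 → posterior Dirichlet(11/3, 2, 12/5)
obs 2: x=1 → posterior Dirichlet(11/3, 3, 12/5)
obs 3: x=1 → posterior Dirichlet(11/3, 4, 12/5)
obs 4: x=1 → posterior Dirichlet(11/3, 5, 12/5)
obs 5: x=2 → posterior Dirichlet(11/3, 5, 17/5)
obs 6: x=0 → posterior Dirichlet(14/3, 5, 17/5)
obs 7: x=1 → posterior Dirichlet(14/3, 6, 17/5)
obs 8: x=2 → posterior Dirichlet(14/3, 6, 22/5)
obs 9: x=0 → posterior Dirichlet(17/3, 6, 22/5)
obs 10: x=1 → posterior Dirichlet(17/3, 7, 22/5)
obs 11: x=0 → posterior Dirichlet(20/3, 7, 22/5)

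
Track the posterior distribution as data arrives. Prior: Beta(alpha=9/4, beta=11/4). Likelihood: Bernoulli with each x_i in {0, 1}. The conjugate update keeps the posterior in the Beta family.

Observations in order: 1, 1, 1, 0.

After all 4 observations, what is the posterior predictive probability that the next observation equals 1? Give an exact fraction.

obs 1: x=1 → posterior Beta(13/4, 11/4)
obs 2: x=1 → posterior Beta(17/4, 11/4)
obs 3: x=1 → posterior Beta(21/4, 11/4)
obs 4: x=0 → posterior Beta(21/4, 15/4)

7/12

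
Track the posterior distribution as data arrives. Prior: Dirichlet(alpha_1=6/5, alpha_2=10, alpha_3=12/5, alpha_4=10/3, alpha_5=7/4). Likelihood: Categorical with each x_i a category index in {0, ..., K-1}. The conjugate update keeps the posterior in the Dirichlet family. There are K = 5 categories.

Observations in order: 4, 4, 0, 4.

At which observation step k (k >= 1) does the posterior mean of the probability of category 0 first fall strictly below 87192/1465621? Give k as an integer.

k = 2

obs 1: x=4 → posterior Dirichlet(6/5, 10, 12/5, 10/3, 11/4)
obs 2: x=4 → posterior Dirichlet(6/5, 10, 12/5, 10/3, 15/4)
obs 3: x=0 → posterior Dirichlet(11/5, 10, 12/5, 10/3, 15/4)
obs 4: x=4 → posterior Dirichlet(11/5, 10, 12/5, 10/3, 19/4)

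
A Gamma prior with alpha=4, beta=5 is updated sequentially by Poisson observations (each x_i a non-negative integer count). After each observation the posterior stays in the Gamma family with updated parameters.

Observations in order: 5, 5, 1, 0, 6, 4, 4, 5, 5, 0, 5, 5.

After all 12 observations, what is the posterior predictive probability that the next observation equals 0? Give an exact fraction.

1958831807773342257691221904789587637189069813834520650586897/32236861254497448713009821354390767554140560239564415584698368

obs 1: x=5 → posterior Gamma(9, 6)
obs 2: x=5 → posterior Gamma(14, 7)
obs 3: x=1 → posterior Gamma(15, 8)
obs 4: x=0 → posterior Gamma(15, 9)
obs 5: x=6 → posterior Gamma(21, 10)
obs 6: x=4 → posterior Gamma(25, 11)
obs 7: x=4 → posterior Gamma(29, 12)
obs 8: x=5 → posterior Gamma(34, 13)
obs 9: x=5 → posterior Gamma(39, 14)
obs 10: x=0 → posterior Gamma(39, 15)
obs 11: x=5 → posterior Gamma(44, 16)
obs 12: x=5 → posterior Gamma(49, 17)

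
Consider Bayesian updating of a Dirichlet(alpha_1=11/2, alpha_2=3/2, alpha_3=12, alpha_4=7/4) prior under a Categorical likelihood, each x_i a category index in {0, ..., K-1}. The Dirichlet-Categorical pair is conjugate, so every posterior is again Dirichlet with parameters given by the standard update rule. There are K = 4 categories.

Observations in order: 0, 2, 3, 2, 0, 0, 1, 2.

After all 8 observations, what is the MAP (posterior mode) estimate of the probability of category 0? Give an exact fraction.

obs 1: x=0 → posterior Dirichlet(13/2, 3/2, 12, 7/4)
obs 2: x=2 → posterior Dirichlet(13/2, 3/2, 13, 7/4)
obs 3: x=3 → posterior Dirichlet(13/2, 3/2, 13, 11/4)
obs 4: x=2 → posterior Dirichlet(13/2, 3/2, 14, 11/4)
obs 5: x=0 → posterior Dirichlet(15/2, 3/2, 14, 11/4)
obs 6: x=0 → posterior Dirichlet(17/2, 3/2, 14, 11/4)
obs 7: x=1 → posterior Dirichlet(17/2, 5/2, 14, 11/4)
obs 8: x=2 → posterior Dirichlet(17/2, 5/2, 15, 11/4)

10/33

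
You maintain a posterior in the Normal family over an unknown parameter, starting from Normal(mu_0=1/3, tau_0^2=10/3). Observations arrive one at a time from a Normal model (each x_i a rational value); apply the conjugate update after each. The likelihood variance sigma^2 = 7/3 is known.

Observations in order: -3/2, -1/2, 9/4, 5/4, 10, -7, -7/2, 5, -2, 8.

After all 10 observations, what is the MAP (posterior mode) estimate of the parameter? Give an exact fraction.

367/321

obs 1: x=-3/2 → posterior Normal(-38/51, 70/51)
obs 2: x=-1/2 → posterior Normal(-53/81, 70/81)
obs 3: x=9/4 → posterior Normal(29/222, 70/111)
obs 4: x=5/4 → posterior Normal(52/141, 70/141)
obs 5: x=10 → posterior Normal(352/171, 70/171)
obs 6: x=-7 → posterior Normal(142/201, 70/201)
obs 7: x=-7/2 → posterior Normal(37/231, 10/33)
obs 8: x=5 → posterior Normal(187/261, 70/261)
obs 9: x=-2 → posterior Normal(127/291, 70/291)
obs 10: x=8 → posterior Normal(367/321, 70/321)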